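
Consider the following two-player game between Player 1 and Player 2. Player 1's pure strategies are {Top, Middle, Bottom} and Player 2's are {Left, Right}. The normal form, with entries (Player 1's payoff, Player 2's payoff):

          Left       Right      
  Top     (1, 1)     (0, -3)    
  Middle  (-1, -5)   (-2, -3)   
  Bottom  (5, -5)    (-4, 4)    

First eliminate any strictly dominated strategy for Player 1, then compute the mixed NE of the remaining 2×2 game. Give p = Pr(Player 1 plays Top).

Player 1's strategy Middle is strictly dominated by Top: 1 > -1 and 0 > -2. Eliminate Middle.
Player 1's mix must leave Player 2 indifferent between Left and Right.
  Player 2's payoff from Left: p·1 + (1−p)·(-5) = 6p - 5
  Player 2's payoff from Right: p·(-3) + (1−p)·4 = -7p + 4
  6p - 5 = -7p + 4  ⇒  13p = 9  ⇒  p = 9/13.

p = 9/13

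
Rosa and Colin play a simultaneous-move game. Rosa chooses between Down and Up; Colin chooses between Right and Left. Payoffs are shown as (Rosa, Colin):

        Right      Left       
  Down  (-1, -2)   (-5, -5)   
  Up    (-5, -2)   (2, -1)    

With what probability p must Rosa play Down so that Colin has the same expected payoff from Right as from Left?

In a mixed equilibrium Colin is indifferent between Right and Left; this condition fixes p.
  Colin's expected payoff from Right: p·(-2) + (1−p)·(-2) = -2
  Colin's expected payoff from Left: p·(-5) + (1−p)·(-1) = -4p - 1
  -2 = -4p - 1  ⇒  4p = 1  ⇒  p = 1/4.

p = 1/4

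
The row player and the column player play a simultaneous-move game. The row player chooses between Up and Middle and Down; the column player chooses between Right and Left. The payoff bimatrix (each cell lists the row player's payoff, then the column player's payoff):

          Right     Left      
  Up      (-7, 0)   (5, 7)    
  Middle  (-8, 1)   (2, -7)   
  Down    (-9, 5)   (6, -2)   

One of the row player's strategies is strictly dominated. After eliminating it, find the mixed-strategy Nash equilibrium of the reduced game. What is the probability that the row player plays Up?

p = 1/2

The row player's strategy Middle is strictly dominated by Up: -7 > -8 and 5 > 2. Eliminate Middle.
Set the column player's expected payoff from Right equal to that from Left:
  the column player's payoff to Right: p·0 + (1−p)·5 = -5p + 5
  the column player's payoff to Left: p·7 + (1−p)·(-2) = 9p - 2
  -5p + 5 = 9p - 2  ⇒  -14p = -7  ⇒  p = 1/2.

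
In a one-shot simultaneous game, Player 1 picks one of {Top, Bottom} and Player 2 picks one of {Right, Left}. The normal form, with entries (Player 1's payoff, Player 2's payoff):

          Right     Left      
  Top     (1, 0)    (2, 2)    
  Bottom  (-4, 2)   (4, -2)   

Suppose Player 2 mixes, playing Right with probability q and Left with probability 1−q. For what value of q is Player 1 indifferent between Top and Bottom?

Player 1's indifference between Top and Bottom determines Player 2's mixing probability q:
  Player 1's payoff from Top: q·1 + (1−q)·2 = -q + 2
  Player 1's payoff from Bottom: q·(-4) + (1−q)·4 = -8q + 4
  -q + 2 = -8q + 4  ⇒  7q = 2  ⇒  q = 2/7.

q = 2/7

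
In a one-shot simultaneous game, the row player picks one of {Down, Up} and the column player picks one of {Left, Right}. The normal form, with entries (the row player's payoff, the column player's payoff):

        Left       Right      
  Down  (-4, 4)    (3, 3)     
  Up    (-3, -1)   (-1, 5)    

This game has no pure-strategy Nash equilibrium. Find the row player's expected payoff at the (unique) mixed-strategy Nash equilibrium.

-13/5

Set the row player's expected payoff from Down equal to that from Up:
  the row player's payoff to Down: q·(-4) + (1−q)·3 = -7q + 3
  the row player's payoff to Up: q·(-3) + (1−q)·(-1) = -2q - 1
  -7q + 3 = -2q - 1  ⇒  -5q = -4  ⇒  q = 4/5.
At equilibrium the row player is indifferent across rows, so the row player's payoff equals the payoff from Down: (4/5)·(-4) + (1/5)·3 = -13/5.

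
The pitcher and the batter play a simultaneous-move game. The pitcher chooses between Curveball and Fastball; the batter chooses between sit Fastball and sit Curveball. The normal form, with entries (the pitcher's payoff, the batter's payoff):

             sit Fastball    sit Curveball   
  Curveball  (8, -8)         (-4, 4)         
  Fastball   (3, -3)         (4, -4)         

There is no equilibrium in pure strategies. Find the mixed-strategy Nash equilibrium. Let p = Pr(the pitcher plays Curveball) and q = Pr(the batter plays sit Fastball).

For the batter to be willing to mix, the batter must be indifferent between sit Fastball and sit Curveball, which pins down the pitcher's mix.
  the batter's expected payoff from sit Fastball: p·(-8) + (1−p)·(-3) = -5p - 3
  the batter's expected payoff from sit Curveball: p·4 + (1−p)·(-4) = 8p - 4
  -5p - 3 = 8p - 4  ⇒  -13p = -1  ⇒  p = 1/13.
The batter's mix must leave the pitcher indifferent between Curveball and Fastball.
  the pitcher's payoff to Curveball: q·8 + (1−q)·(-4) = 12q - 4
  the pitcher's payoff to Fastball: q·3 + (1−q)·4 = -q + 4
  12q - 4 = -q + 4  ⇒  13q = 8  ⇒  q = 8/13.

p = 1/13, q = 8/13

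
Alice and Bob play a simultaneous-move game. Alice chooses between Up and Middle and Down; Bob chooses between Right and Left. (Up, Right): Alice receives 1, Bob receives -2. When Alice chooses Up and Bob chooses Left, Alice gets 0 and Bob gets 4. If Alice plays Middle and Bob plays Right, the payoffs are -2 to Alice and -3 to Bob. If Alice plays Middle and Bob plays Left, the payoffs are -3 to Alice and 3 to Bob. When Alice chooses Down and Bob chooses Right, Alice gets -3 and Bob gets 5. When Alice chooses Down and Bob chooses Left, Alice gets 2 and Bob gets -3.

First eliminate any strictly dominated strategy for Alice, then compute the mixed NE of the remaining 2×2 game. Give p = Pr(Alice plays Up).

Alice's strategy Middle is strictly dominated by Up: 1 > -2 and 0 > -3. Eliminate Middle.
Bob's indifference between Right and Left determines Alice's mixing probability p:
  Bob's expected payoff from Right: p·(-2) + (1−p)·5 = -7p + 5
  Bob's expected payoff from Left: p·4 + (1−p)·(-3) = 7p - 3
  -7p + 5 = 7p - 3  ⇒  -14p = -8  ⇒  p = 4/7.

p = 4/7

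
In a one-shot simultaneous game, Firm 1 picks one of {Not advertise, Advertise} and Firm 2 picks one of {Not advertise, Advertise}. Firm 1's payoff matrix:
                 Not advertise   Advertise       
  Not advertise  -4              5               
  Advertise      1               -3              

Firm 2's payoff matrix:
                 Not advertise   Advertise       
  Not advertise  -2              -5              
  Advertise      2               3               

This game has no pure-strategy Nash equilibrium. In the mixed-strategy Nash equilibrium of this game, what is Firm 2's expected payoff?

1

In a mixed equilibrium Firm 2 is indifferent between Not advertise and Advertise; this condition fixes p.
  Firm 2's payoff to Not advertise: p·(-2) + (1−p)·2 = -4p + 2
  Firm 2's payoff to Advertise: p·(-5) + (1−p)·3 = -8p + 3
  -4p + 2 = -8p + 3  ⇒  4p = 1  ⇒  p = 1/4.
At equilibrium Firm 2 is indifferent across columns, so Firm 2's payoff equals the payoff from Not advertise: (1/4)·(-2) + (3/4)·2 = 1.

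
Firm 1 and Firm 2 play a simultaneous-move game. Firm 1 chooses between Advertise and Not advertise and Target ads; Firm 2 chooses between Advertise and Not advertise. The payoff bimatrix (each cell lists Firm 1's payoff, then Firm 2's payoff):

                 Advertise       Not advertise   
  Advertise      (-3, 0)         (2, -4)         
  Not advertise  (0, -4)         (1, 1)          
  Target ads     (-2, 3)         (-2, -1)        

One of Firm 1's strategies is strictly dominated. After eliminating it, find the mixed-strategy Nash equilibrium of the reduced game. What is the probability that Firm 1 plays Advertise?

p = 5/9

Firm 1's strategy Target ads is strictly dominated by Not advertise: 0 > -2 and 1 > -2. Eliminate Target ads.
Set Firm 2's expected payoff from Advertise equal to that from Not advertise:
  Firm 2's payoff from Advertise: p·0 + (1−p)·(-4) = 4p - 4
  Firm 2's payoff from Not advertise: p·(-4) + (1−p)·1 = -5p + 1
  4p - 4 = -5p + 1  ⇒  9p = 5  ⇒  p = 5/9.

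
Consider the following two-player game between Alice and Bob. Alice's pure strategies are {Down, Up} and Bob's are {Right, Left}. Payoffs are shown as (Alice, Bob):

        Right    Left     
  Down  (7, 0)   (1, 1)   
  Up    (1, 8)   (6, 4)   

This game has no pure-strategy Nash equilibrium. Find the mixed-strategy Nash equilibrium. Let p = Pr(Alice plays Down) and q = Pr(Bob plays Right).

p = 4/5, q = 5/11

Alice's mix must leave Bob indifferent between Right and Left.
  Bob's expected payoff from Right: p·0 + (1−p)·8 = -8p + 8
  Bob's expected payoff from Left: p·1 + (1−p)·4 = -3p + 4
  -8p + 8 = -3p + 4  ⇒  -5p = -4  ⇒  p = 4/5.
In a mixed equilibrium Alice is indifferent between Down and Up; this condition fixes q.
  Alice's payoff to Down: q·7 + (1−q)·1 = 6q + 1
  Alice's payoff to Up: q·1 + (1−q)·6 = -5q + 6
  6q + 1 = -5q + 6  ⇒  11q = 5  ⇒  q = 5/11.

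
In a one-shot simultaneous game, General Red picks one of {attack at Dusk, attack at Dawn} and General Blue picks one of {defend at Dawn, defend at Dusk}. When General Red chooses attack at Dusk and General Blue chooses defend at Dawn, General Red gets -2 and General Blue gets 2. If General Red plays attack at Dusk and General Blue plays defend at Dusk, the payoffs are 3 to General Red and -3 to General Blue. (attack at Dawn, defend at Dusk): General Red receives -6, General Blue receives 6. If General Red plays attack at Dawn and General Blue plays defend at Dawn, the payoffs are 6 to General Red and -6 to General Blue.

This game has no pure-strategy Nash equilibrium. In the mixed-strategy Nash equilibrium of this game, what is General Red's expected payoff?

6/17

Set General Red's expected payoff from attack at Dusk equal to that from attack at Dawn:
  General Red's payoff from attack at Dusk: q·(-2) + (1−q)·3 = -5q + 3
  General Red's payoff from attack at Dawn: q·6 + (1−q)·(-6) = 12q - 6
  -5q + 3 = 12q - 6  ⇒  -17q = -9  ⇒  q = 9/17.
At equilibrium General Red is indifferent across rows, so General Red's payoff equals the payoff from attack at Dusk: (9/17)·(-2) + (8/17)·3 = 6/17.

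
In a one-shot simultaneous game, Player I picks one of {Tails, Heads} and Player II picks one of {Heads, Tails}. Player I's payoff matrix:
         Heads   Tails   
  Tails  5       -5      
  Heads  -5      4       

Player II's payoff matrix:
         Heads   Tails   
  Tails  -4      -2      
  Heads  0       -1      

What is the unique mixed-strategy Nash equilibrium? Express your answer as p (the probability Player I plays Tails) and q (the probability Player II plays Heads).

Player I's mix must leave Player II indifferent between Heads and Tails.
  Player II's expected payoff from Heads: p·(-4) + (1−p)·0 = -4p
  Player II's expected payoff from Tails: p·(-2) + (1−p)·(-1) = -p - 1
  -4p = -p - 1  ⇒  -3p = -1  ⇒  p = 1/3.
Player I's indifference between Tails and Heads determines Player II's mixing probability q:
  Player I's payoff to Tails: q·5 + (1−q)·(-5) = 10q - 5
  Player I's payoff to Heads: q·(-5) + (1−q)·4 = -9q + 4
  10q - 5 = -9q + 4  ⇒  19q = 9  ⇒  q = 9/19.

p = 1/3, q = 9/19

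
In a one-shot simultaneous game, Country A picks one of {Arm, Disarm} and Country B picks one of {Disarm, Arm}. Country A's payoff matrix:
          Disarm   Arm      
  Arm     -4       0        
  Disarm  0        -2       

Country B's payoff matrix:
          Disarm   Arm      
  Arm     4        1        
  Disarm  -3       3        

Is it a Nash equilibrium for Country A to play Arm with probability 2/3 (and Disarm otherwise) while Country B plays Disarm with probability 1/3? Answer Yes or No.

Yes

Check Country B's indifference given Country A's mix p = 2/3:
  payoff from Disarm = 5/3; payoff from Arm = 5/3 — equal.
Check Country A's indifference given Country B's mix q = 1/3:
  payoff from Arm = -4/3; payoff from Disarm = -4/3 — equal.
Both players are indifferent, so neither can profitably deviate.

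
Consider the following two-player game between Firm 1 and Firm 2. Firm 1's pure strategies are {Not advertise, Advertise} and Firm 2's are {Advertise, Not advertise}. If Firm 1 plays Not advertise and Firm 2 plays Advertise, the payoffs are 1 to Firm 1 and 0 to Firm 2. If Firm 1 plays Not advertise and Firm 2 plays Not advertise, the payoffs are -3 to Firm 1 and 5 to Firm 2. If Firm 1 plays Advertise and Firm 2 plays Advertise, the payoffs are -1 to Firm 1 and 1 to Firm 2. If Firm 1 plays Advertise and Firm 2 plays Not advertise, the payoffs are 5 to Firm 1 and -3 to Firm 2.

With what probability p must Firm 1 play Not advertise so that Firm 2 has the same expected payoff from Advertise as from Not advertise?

p = 4/9

For Firm 2 to be willing to mix, Firm 2 must be indifferent between Advertise and Not advertise, which pins down Firm 1's mix.
  Firm 2's payoff to Advertise: p·0 + (1−p)·1 = -p + 1
  Firm 2's payoff to Not advertise: p·5 + (1−p)·(-3) = 8p - 3
  -p + 1 = 8p - 3  ⇒  -9p = -4  ⇒  p = 4/9.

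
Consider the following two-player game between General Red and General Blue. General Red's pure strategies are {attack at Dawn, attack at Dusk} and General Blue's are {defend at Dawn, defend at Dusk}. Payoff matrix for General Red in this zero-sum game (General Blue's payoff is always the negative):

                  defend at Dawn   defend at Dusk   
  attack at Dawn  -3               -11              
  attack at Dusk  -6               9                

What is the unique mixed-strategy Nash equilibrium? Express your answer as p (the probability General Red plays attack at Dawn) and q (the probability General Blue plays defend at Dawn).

Set General Blue's expected payoff from defend at Dawn equal to that from defend at Dusk:
  General Blue's payoff from defend at Dawn: p·3 + (1−p)·6 = -3p + 6
  General Blue's payoff from defend at Dusk: p·11 + (1−p)·(-9) = 20p - 9
  -3p + 6 = 20p - 9  ⇒  -23p = -15  ⇒  p = 15/23.
General Red's indifference between attack at Dawn and attack at Dusk determines General Blue's mixing probability q:
  General Red's expected payoff from attack at Dawn: q·(-3) + (1−q)·(-11) = 8q - 11
  General Red's expected payoff from attack at Dusk: q·(-6) + (1−q)·9 = -15q + 9
  8q - 11 = -15q + 9  ⇒  23q = 20  ⇒  q = 20/23.

p = 15/23, q = 20/23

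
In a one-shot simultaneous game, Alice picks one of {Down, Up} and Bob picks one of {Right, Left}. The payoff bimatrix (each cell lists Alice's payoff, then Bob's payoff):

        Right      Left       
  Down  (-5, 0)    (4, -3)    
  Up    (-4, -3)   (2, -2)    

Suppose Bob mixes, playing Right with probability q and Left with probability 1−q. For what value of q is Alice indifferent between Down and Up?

q = 2/3

Bob's mix must leave Alice indifferent between Down and Up.
  Alice's payoff from Down: q·(-5) + (1−q)·4 = -9q + 4
  Alice's payoff from Up: q·(-4) + (1−q)·2 = -6q + 2
  -9q + 4 = -6q + 2  ⇒  -3q = -2  ⇒  q = 2/3.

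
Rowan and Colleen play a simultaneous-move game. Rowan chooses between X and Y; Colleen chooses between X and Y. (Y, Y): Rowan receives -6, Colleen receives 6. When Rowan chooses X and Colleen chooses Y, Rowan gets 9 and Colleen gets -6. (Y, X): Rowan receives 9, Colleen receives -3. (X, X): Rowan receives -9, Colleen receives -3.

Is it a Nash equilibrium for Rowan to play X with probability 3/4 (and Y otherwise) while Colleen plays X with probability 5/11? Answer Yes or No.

Check Colleen's indifference given Rowan's mix p = 3/4:
  payoff from X = -3; payoff from Y = -3 — equal.
Check Rowan's indifference given Colleen's mix q = 5/11:
  payoff from X = 9/11; payoff from Y = 9/11 — equal.
Both players are indifferent, so neither can profitably deviate.

Yes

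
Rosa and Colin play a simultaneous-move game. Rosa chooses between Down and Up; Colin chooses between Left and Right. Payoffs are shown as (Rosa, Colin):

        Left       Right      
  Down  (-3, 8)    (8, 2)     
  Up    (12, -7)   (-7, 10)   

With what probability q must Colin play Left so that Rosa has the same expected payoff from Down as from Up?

Colin's mix must leave Rosa indifferent between Down and Up.
  Rosa's expected payoff from Down: q·(-3) + (1−q)·8 = -11q + 8
  Rosa's expected payoff from Up: q·12 + (1−q)·(-7) = 19q - 7
  -11q + 8 = 19q - 7  ⇒  -30q = -15  ⇒  q = 1/2.

q = 1/2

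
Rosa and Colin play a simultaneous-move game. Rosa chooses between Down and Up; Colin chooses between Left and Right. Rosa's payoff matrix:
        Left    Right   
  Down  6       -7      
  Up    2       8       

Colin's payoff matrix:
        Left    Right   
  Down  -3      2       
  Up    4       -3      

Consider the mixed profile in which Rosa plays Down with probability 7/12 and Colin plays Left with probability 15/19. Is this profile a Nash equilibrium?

Yes

Check Colin's indifference given Rosa's mix p = 7/12:
  payoff from Left = -1/12; payoff from Right = -1/12 — equal.
Check Rosa's indifference given Colin's mix q = 15/19:
  payoff from Down = 62/19; payoff from Up = 62/19 — equal.
Both players are indifferent, so neither can profitably deviate.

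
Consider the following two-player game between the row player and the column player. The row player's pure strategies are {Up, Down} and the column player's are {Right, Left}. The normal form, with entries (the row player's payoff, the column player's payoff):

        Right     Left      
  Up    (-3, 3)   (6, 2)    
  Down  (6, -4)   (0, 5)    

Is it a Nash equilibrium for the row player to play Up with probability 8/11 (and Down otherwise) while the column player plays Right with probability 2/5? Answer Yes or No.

No

Given the row player's mix p = 8/11, the column player's payoff from Right is 12/11 but from Left is 31/11. The column player strictly prefers Left, so the column player would not mix.
So the proposed profile is not a Nash equilibrium.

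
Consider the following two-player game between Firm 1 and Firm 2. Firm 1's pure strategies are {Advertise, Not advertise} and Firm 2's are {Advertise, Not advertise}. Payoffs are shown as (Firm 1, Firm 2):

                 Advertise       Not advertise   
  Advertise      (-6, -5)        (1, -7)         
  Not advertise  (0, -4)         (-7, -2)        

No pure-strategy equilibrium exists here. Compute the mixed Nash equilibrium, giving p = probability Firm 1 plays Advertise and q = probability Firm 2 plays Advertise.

p = 1/2, q = 4/7

Set Firm 2's expected payoff from Advertise equal to that from Not advertise:
  Firm 2's payoff from Advertise: p·(-5) + (1−p)·(-4) = -p - 4
  Firm 2's payoff from Not advertise: p·(-7) + (1−p)·(-2) = -5p - 2
  -p - 4 = -5p - 2  ⇒  4p = 2  ⇒  p = 1/2.
In a mixed equilibrium Firm 1 is indifferent between Advertise and Not advertise; this condition fixes q.
  Firm 1's payoff to Advertise: q·(-6) + (1−q)·1 = -7q + 1
  Firm 1's payoff to Not advertise: q·0 + (1−q)·(-7) = 7q - 7
  -7q + 1 = 7q - 7  ⇒  -14q = -8  ⇒  q = 4/7.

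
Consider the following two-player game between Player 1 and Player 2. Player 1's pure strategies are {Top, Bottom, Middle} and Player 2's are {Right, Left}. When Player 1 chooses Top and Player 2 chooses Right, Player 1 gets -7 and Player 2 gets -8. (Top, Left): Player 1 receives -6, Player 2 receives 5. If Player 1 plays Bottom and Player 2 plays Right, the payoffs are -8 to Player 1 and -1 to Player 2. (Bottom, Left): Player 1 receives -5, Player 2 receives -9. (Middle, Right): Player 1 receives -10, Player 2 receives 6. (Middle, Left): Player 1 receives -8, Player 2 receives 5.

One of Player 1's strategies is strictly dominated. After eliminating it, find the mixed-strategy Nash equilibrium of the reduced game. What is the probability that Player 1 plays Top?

p = 8/21

Player 1's strategy Middle is strictly dominated by Top: -7 > -10 and -6 > -8. Eliminate Middle.
Set Player 2's expected payoff from Right equal to that from Left:
  Player 2's payoff from Right: p·(-8) + (1−p)·(-1) = -7p - 1
  Player 2's payoff from Left: p·5 + (1−p)·(-9) = 14p - 9
  -7p - 1 = 14p - 9  ⇒  -21p = -8  ⇒  p = 8/21.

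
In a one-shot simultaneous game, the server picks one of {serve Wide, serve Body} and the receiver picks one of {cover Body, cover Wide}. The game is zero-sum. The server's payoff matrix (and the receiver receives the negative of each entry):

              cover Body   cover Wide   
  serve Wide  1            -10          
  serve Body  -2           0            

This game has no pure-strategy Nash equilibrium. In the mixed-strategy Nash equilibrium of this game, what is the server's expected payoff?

The server's indifference between serve Wide and serve Body determines the receiver's mixing probability q:
  the server's payoff to serve Wide: q·1 + (1−q)·(-10) = 11q - 10
  the server's payoff to serve Body: q·(-2) + (1−q)·0 = -2q
  11q - 10 = -2q  ⇒  13q = 10  ⇒  q = 10/13.
At equilibrium the server is indifferent across rows, so the server's payoff equals the payoff from serve Wide: (10/13)·1 + (3/13)·(-10) = -20/13.

-20/13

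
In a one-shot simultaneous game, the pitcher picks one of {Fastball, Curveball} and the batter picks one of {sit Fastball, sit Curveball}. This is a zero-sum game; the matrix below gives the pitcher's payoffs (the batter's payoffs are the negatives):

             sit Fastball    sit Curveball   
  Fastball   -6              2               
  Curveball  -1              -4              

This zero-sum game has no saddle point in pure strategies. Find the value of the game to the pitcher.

Set the pitcher's expected payoff from Fastball equal to that from Curveball:
  the pitcher's expected payoff from Fastball: q·(-6) + (1−q)·2 = -8q + 2
  the pitcher's expected payoff from Curveball: q·(-1) + (1−q)·(-4) = 3q - 4
  -8q + 2 = 3q - 4  ⇒  -11q = -6  ⇒  q = 6/11.
The value is the pitcher's expected payoff against this mix (using Fastball): (6/11)·(-6) + (5/11)·2 = -26/11.

v = -26/11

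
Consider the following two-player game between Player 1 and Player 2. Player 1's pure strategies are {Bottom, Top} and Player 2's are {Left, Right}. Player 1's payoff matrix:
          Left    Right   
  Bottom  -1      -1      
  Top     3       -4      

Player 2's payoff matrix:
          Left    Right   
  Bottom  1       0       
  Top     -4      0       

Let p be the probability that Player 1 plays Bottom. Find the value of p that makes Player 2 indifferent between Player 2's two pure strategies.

p = 4/5

Player 1's mix must leave Player 2 indifferent between Left and Right.
  Player 2's expected payoff from Left: p·1 + (1−p)·(-4) = 5p - 4
  Player 2's expected payoff from Right: p·0 + (1−p)·0 = 0
  5p - 4 = 0  ⇒  5p = 4  ⇒  p = 4/5.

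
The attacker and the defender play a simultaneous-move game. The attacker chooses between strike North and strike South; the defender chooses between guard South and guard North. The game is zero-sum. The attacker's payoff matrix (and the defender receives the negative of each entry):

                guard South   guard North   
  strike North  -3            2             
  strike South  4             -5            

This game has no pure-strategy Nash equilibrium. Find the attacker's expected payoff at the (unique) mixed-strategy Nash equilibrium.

-1/2

The defender's mix must leave the attacker indifferent between strike North and strike South.
  the attacker's payoff to strike North: q·(-3) + (1−q)·2 = -5q + 2
  the attacker's payoff to strike South: q·4 + (1−q)·(-5) = 9q - 5
  -5q + 2 = 9q - 5  ⇒  -14q = -7  ⇒  q = 1/2.
At equilibrium the attacker is indifferent across rows, so the attacker's payoff equals the payoff from strike North: (1/2)·(-3) + (1/2)·2 = -1/2.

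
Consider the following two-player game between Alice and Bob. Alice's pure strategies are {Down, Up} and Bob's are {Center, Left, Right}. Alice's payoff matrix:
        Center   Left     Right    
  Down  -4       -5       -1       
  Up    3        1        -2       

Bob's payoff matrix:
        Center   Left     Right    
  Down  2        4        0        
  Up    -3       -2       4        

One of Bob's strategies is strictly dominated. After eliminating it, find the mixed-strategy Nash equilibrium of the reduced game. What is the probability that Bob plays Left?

q = 1/7

Bob's strategy Center is strictly dominated by Left: 4 > 2 and -2 > -3. Eliminate Center.
Set Alice's expected payoff from Down equal to that from Up:
  Alice's payoff to Down: q·(-5) + (1−q)·(-1) = -4q - 1
  Alice's payoff to Up: q·1 + (1−q)·(-2) = 3q - 2
  -4q - 1 = 3q - 2  ⇒  -7q = -1  ⇒  q = 1/7.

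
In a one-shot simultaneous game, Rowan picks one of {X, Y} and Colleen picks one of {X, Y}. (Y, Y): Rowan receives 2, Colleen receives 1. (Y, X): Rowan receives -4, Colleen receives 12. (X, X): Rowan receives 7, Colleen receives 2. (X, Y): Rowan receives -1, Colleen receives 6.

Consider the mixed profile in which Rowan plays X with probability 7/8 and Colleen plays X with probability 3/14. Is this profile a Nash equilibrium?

Given Rowan's mix p = 7/8, Colleen's payoff from X is 13/4 but from Y is 43/8. Colleen strictly prefers Y, so Colleen would not mix.
So the proposed profile is not a Nash equilibrium.

No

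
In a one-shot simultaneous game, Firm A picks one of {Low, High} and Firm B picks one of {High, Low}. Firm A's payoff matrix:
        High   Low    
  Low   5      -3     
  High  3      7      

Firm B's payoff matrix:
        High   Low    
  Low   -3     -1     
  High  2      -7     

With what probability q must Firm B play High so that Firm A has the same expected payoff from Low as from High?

q = 5/6

Firm A's indifference between Low and High determines Firm B's mixing probability q:
  Firm A's payoff to Low: q·5 + (1−q)·(-3) = 8q - 3
  Firm A's payoff to High: q·3 + (1−q)·7 = -4q + 7
  8q - 3 = -4q + 7  ⇒  12q = 10  ⇒  q = 5/6.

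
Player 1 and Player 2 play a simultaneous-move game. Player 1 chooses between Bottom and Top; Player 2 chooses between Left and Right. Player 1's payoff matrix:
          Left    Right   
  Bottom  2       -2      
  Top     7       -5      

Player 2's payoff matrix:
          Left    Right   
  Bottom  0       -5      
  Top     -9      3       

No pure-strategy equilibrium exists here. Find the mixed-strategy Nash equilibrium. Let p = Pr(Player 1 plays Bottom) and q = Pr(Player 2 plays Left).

Set Player 2's expected payoff from Left equal to that from Right:
  Player 2's payoff from Left: p·0 + (1−p)·(-9) = 9p - 9
  Player 2's payoff from Right: p·(-5) + (1−p)·3 = -8p + 3
  9p - 9 = -8p + 3  ⇒  17p = 12  ⇒  p = 12/17.
In a mixed equilibrium Player 1 is indifferent between Bottom and Top; this condition fixes q.
  Player 1's payoff from Bottom: q·2 + (1−q)·(-2) = 4q - 2
  Player 1's payoff from Top: q·7 + (1−q)·(-5) = 12q - 5
  4q - 2 = 12q - 5  ⇒  -8q = -3  ⇒  q = 3/8.

p = 12/17, q = 3/8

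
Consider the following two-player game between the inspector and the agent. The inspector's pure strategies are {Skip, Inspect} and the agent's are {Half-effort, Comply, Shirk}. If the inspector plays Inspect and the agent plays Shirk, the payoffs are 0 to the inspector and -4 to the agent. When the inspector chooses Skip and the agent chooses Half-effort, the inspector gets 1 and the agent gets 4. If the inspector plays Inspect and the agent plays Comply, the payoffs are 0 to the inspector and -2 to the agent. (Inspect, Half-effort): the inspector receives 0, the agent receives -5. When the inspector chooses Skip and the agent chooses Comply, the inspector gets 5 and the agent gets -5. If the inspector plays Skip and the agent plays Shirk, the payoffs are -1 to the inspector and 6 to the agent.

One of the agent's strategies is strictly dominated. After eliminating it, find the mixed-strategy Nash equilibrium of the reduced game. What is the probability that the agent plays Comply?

The agent's strategy Half-effort is strictly dominated by Shirk: 6 > 4 and -4 > -5. Eliminate Half-effort.
Set the inspector's expected payoff from Skip equal to that from Inspect:
  the inspector's expected payoff from Skip: q·5 + (1−q)·(-1) = 6q - 1
  the inspector's expected payoff from Inspect: q·0 + (1−q)·0 = 0
  6q - 1 = 0  ⇒  6q = 1  ⇒  q = 1/6.

q = 1/6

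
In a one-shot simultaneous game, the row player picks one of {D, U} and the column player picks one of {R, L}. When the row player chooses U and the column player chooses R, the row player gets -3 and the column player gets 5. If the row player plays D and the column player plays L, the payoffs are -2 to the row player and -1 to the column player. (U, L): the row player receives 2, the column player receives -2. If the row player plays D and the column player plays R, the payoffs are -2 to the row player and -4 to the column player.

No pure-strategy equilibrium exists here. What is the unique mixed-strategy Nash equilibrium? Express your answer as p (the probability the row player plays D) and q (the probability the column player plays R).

The column player's indifference between R and L determines the row player's mixing probability p:
  the column player's payoff from R: p·(-4) + (1−p)·5 = -9p + 5
  the column player's payoff from L: p·(-1) + (1−p)·(-2) = p - 2
  -9p + 5 = p - 2  ⇒  -10p = -7  ⇒  p = 7/10.
In a mixed equilibrium the row player is indifferent between D and U; this condition fixes q.
  the row player's payoff to D: q·(-2) + (1−q)·(-2) = -2
  the row player's payoff to U: q·(-3) + (1−q)·2 = -5q + 2
  -2 = -5q + 2  ⇒  5q = 4  ⇒  q = 4/5.

p = 7/10, q = 4/5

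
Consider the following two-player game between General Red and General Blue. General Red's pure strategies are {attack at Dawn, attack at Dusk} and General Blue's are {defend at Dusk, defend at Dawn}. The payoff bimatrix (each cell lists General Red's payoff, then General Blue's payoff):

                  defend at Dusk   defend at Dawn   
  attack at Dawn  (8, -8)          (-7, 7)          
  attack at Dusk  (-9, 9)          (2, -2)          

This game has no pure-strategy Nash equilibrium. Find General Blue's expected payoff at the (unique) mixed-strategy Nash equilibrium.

For General Blue to be willing to mix, General Blue must be indifferent between defend at Dusk and defend at Dawn, which pins down General Red's mix.
  General Blue's expected payoff from defend at Dusk: p·(-8) + (1−p)·9 = -17p + 9
  General Blue's expected payoff from defend at Dawn: p·7 + (1−p)·(-2) = 9p - 2
  -17p + 9 = 9p - 2  ⇒  -26p = -11  ⇒  p = 11/26.
At equilibrium General Blue is indifferent across columns, so General Blue's payoff equals the payoff from defend at Dusk: (11/26)·(-8) + (15/26)·9 = 47/26.

47/26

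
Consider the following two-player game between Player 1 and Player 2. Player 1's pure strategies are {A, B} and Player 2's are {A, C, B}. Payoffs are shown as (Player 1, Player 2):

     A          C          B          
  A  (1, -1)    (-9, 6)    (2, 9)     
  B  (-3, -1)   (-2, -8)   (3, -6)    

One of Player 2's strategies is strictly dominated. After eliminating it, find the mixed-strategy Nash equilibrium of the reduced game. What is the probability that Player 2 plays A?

q = 1/5

Player 2's strategy C is strictly dominated by B: 9 > 6 and -6 > -8. Eliminate C.
In a mixed equilibrium Player 1 is indifferent between A and B; this condition fixes q.
  Player 1's payoff from A: q·1 + (1−q)·2 = -q + 2
  Player 1's payoff from B: q·(-3) + (1−q)·3 = -6q + 3
  -q + 2 = -6q + 3  ⇒  5q = 1  ⇒  q = 1/5.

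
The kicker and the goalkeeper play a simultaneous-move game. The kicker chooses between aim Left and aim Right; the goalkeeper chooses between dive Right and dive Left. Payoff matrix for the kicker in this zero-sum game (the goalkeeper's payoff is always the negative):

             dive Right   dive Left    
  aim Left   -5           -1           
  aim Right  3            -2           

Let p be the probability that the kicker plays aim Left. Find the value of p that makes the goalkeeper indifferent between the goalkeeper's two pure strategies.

Set the goalkeeper's expected payoff from dive Right equal to that from dive Left:
  the goalkeeper's payoff from dive Right: p·5 + (1−p)·(-3) = 8p - 3
  the goalkeeper's payoff from dive Left: p·1 + (1−p)·2 = -p + 2
  8p - 3 = -p + 2  ⇒  9p = 5  ⇒  p = 5/9.

p = 5/9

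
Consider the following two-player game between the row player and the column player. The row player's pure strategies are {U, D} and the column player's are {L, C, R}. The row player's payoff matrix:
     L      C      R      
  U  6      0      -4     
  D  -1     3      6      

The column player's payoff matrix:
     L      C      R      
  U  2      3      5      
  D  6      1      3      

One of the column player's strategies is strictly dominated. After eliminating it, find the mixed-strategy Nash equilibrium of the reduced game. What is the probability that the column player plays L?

q = 10/17

The column player's strategy C is strictly dominated by R: 5 > 3 and 3 > 1. Eliminate C.
For the row player to be willing to mix, the row player must be indifferent between U and D, which pins down the column player's mix.
  the row player's payoff to U: q·6 + (1−q)·(-4) = 10q - 4
  the row player's payoff to D: q·(-1) + (1−q)·6 = -7q + 6
  10q - 4 = -7q + 6  ⇒  17q = 10  ⇒  q = 10/17.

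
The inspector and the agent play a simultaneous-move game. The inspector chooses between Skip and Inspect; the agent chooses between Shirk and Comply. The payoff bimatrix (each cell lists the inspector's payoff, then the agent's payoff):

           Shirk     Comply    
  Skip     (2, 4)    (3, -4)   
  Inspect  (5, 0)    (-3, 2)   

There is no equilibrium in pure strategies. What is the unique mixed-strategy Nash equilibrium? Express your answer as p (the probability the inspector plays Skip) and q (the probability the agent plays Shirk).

p = 1/5, q = 2/3

The inspector's mix must leave the agent indifferent between Shirk and Comply.
  the agent's payoff from Shirk: p·4 + (1−p)·0 = 4p
  the agent's payoff from Comply: p·(-4) + (1−p)·2 = -6p + 2
  4p = -6p + 2  ⇒  10p = 2  ⇒  p = 1/5.
The agent's mix must leave the inspector indifferent between Skip and Inspect.
  the inspector's payoff from Skip: q·2 + (1−q)·3 = -q + 3
  the inspector's payoff from Inspect: q·5 + (1−q)·(-3) = 8q - 3
  -q + 3 = 8q - 3  ⇒  -9q = -6  ⇒  q = 2/3.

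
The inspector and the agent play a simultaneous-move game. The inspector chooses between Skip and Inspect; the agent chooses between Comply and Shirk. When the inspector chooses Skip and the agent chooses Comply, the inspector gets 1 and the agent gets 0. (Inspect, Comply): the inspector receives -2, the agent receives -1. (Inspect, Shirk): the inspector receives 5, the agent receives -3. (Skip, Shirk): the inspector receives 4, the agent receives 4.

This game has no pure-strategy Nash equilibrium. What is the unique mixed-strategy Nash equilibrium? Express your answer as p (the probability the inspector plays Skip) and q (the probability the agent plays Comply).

Set the agent's expected payoff from Comply equal to that from Shirk:
  the agent's payoff from Comply: p·0 + (1−p)·(-1) = p - 1
  the agent's payoff from Shirk: p·4 + (1−p)·(-3) = 7p - 3
  p - 1 = 7p - 3  ⇒  -6p = -2  ⇒  p = 1/3.
The agent's mix must leave the inspector indifferent between Skip and Inspect.
  the inspector's payoff from Skip: q·1 + (1−q)·4 = -3q + 4
  the inspector's payoff from Inspect: q·(-2) + (1−q)·5 = -7q + 5
  -3q + 4 = -7q + 5  ⇒  4q = 1  ⇒  q = 1/4.

p = 1/3, q = 1/4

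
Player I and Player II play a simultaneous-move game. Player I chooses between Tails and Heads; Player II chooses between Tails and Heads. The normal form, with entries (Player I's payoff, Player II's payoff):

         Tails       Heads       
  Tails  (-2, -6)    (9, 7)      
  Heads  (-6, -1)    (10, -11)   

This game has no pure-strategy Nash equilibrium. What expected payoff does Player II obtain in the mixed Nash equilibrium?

-73/23

Set Player II's expected payoff from Tails equal to that from Heads:
  Player II's payoff from Tails: p·(-6) + (1−p)·(-1) = -5p - 1
  Player II's payoff from Heads: p·7 + (1−p)·(-11) = 18p - 11
  -5p - 1 = 18p - 11  ⇒  -23p = -10  ⇒  p = 10/23.
At equilibrium Player II is indifferent across columns, so Player II's payoff equals the payoff from Tails: (10/23)·(-6) + (13/23)·(-1) = -73/23.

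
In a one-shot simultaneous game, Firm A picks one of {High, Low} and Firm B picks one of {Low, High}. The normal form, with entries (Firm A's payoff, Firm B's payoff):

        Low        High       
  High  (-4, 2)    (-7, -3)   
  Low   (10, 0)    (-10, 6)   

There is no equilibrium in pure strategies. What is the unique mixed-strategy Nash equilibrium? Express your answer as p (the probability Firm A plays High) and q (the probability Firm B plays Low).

Firm B's indifference between Low and High determines Firm A's mixing probability p:
  Firm B's expected payoff from Low: p·2 + (1−p)·0 = 2p
  Firm B's expected payoff from High: p·(-3) + (1−p)·6 = -9p + 6
  2p = -9p + 6  ⇒  11p = 6  ⇒  p = 6/11.
Firm A's indifference between High and Low determines Firm B's mixing probability q:
  Firm A's expected payoff from High: q·(-4) + (1−q)·(-7) = 3q - 7
  Firm A's expected payoff from Low: q·10 + (1−q)·(-10) = 20q - 10
  3q - 7 = 20q - 10  ⇒  -17q = -3  ⇒  q = 3/17.

p = 6/11, q = 3/17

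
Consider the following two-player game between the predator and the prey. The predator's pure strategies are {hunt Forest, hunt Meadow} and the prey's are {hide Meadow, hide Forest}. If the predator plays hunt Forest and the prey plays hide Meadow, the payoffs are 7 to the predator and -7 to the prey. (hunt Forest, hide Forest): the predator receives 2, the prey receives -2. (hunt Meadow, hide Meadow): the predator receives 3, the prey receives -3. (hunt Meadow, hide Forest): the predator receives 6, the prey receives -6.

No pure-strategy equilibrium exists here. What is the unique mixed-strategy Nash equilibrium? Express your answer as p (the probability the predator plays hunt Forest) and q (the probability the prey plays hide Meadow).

The predator's mix must leave the prey indifferent between hide Meadow and hide Forest.
  the prey's expected payoff from hide Meadow: p·(-7) + (1−p)·(-3) = -4p - 3
  the prey's expected payoff from hide Forest: p·(-2) + (1−p)·(-6) = 4p - 6
  -4p - 3 = 4p - 6  ⇒  -8p = -3  ⇒  p = 3/8.
For the predator to be willing to mix, the predator must be indifferent between hunt Forest and hunt Meadow, which pins down the prey's mix.
  the predator's expected payoff from hunt Forest: q·7 + (1−q)·2 = 5q + 2
  the predator's expected payoff from hunt Meadow: q·3 + (1−q)·6 = -3q + 6
  5q + 2 = -3q + 6  ⇒  8q = 4  ⇒  q = 1/2.

p = 3/8, q = 1/2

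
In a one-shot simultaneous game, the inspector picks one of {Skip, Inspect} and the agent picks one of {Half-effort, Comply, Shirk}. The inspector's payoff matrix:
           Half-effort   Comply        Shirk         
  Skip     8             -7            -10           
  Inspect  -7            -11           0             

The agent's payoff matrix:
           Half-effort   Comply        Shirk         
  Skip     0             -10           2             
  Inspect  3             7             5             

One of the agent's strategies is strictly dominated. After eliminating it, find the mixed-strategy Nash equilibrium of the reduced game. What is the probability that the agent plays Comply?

q = 5/7

The agent's strategy Half-effort is strictly dominated by Shirk: 2 > 0 and 5 > 3. Eliminate Half-effort.
For the inspector to be willing to mix, the inspector must be indifferent between Skip and Inspect, which pins down the agent's mix.
  the inspector's expected payoff from Skip: q·(-7) + (1−q)·(-10) = 3q - 10
  the inspector's expected payoff from Inspect: q·(-11) + (1−q)·0 = -11q
  3q - 10 = -11q  ⇒  14q = 10  ⇒  q = 5/7.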